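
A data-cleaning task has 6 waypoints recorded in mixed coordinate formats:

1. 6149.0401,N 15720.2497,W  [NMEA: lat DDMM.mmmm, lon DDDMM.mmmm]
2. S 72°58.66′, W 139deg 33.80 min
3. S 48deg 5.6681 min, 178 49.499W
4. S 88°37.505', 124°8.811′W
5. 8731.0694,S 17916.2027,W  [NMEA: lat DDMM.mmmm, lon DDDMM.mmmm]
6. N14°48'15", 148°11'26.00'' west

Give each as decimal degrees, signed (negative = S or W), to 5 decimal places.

1. 61.81734, -157.33750
2. -72.97767, -139.56333
3. -48.09447, -178.82498
4. -88.62508, -124.14685
5. -87.51782, -179.27005
6. 14.80417, -148.19056

Point 1:
  Lat: split at 2 digits → 61° and 49.0401′; 61 + 49.0401/60 = 61.817335
  N → positive
  Longitude: degrees = first 3 digits = 157, minutes = 20.2497; 157 + 20.2497/60 = 157.337495
  hemisphere W, so the sign is −
Point 2:
  Lat: 72 + 58.66/60 = 72.977667
  S → negative
  λ: 33.8′ = 0.563333°; total 139.563333
  W ⇒ negate
Point 3:
  Lat: 5.6681′ = 0.094468°; total 48.094468
  hemisphere S, so the sign is −
  λ: 49.499′ = 0.824983°; total 178.824983
  hemisphere W, so the sign is −
Point 4:
  φ: 37.505′ = 0.625083°; total 88.625083
  S ⇒ negate
  λ: 124 + 8.811/60 = 124.146850
  W ⇒ negate
Point 5:
  φ: degrees = first 2 digits = 87, minutes = 31.0694; 87 + 31.0694/60 = 87.517823
  hemisphere S, so the sign is −
  λ: split at 3 digits → 179° and 16.2027′; 179 + 16.2027/60 = 179.270045
  W → negative
Point 6:
  φ: 14° + 48/60 + 15/3600 = 14 + 0.800000 + 0.004167 = 14.804167
  N ⇒ keep positive
  Longitude: 148° + 11/60 + 26/3600 = 148 + 0.183333 + 0.007222 = 148.190556
  hemisphere W, so the sign is −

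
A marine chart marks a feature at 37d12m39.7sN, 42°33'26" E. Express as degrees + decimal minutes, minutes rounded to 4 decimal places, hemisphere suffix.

37° 12.6617′ N, 42° 33.4333′ E

Latitude: seconds/60 = 0.66167; minutes = 12 + 0.66167 = 12.661667
Lon: 33 + 26/60 = 33.433333′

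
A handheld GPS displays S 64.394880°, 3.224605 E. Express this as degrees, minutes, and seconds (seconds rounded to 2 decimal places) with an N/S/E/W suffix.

64°23′41.57″ S, 3°13′28.58″ E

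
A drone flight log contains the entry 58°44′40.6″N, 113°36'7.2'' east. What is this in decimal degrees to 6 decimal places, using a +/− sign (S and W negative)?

58.744611, 113.602000

Lat: 44′ + 40.6″ = 44.67667′; 58 + 44.67667/60 = 58.7446111
N → positive
Lon: 36′ + 7.2″ = 36.12000′; 113 + 36.12000/60 = 113.6020000
E ⇒ keep positive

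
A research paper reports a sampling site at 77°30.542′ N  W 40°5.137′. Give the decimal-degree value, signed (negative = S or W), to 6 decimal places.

Latitude: 77 + 30.542/60 = 77.5090333
N → positive
Longitude: 40 + 5.137/60 = 40.0856167
hemisphere W, so the sign is −

77.509033, -40.085617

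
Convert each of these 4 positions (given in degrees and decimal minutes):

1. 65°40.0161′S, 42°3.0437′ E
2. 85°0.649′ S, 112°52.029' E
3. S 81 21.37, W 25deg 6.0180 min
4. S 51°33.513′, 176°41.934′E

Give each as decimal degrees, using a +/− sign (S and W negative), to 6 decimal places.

1. -65.666935, 42.050728
2. -85.010817, 112.867150
3. -81.356167, -25.100300
4. -51.558550, 176.698900

Point 1:
  Lat: 40.0161′ = 0.666935°; total 65.6669350
  hemisphere S, so the sign is −
  λ: 42 + 3.0437/60 = 42.0507283
  E → positive
Point 2:
  Lat: 0.649′ = 0.010817°; total 85.0108167
  hemisphere S, so the sign is −
  Longitude: 112 + 52.029/60 = 112.8671500
  E ⇒ keep positive
Point 3:
  φ: 21.37′ = 0.356167°; total 81.3561667
  S → negative
  Lon: 25 + 6.018/60 = 25.1003000
  W → negative
Point 4:
  Latitude: 33.513′ = 0.558550°; total 51.5585500
  hemisphere S, so the sign is −
  Longitude: 176 + 41.934/60 = 176.6989000
  E ⇒ keep positive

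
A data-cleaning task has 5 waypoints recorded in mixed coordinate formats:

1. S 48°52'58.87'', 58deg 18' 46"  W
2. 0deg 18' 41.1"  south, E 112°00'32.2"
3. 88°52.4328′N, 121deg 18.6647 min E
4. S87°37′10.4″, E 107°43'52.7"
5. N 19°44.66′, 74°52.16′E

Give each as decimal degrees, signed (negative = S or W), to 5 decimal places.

1. -48.88302, -58.31278
2. -0.31142, 112.00894
3. 88.87388, 121.31108
4. -87.61956, 107.73131
5. 19.74433, 74.86933

Point 1:
  Lat: 48° + 52/60 + 58.87/3600 = 48 + 0.866667 + 0.016353 = 48.883019
  S → negative
  Lon: 18′ + 46″ = 18.76667′; 58 + 18.76667/60 = 58.312778
  W ⇒ negate
Point 2:
  φ: 0 + 18/60 + 41.1/3600 = 0.311417
  S ⇒ negate
  λ: 112 + 0/60 + 32.2/3600 = 112.008944
  E → positive
Point 3:
  Latitude: 52.4328′ = 0.873880°; total 88.873880
  N → positive
  Lon: 121 + 18.6647/60 = 121.311078
  E ⇒ keep positive
Point 4:
  φ: 87 + 37/60 + 10.4/3600 = 87.619556
  S → negative
  Longitude: 43′ + 52.7″ = 43.87833′; 107 + 43.87833/60 = 107.731306
  E ⇒ keep positive
Point 5:
  Latitude: 19 + 44.66/60 = 19.744333
  N → positive
  Longitude: 74 + 52.16/60 = 74.869333
  E ⇒ keep positive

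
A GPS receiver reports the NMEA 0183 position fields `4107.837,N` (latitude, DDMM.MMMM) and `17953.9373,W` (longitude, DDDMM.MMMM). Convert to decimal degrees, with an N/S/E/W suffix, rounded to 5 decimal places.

Lat: split at 2 digits → 41° and 7.837′; 41 + 7.837/60 = 41.130617
Lon: degrees = first 3 digits = 179, minutes = 53.9373; 179 + 53.9373/60 = 179.898955

41.13062° N, 179.89896° W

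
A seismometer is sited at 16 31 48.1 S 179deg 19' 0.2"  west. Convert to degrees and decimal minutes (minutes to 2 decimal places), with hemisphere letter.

16° 31.80′ S, 179° 19.00′ W

Lat: 31 + 48.1/60 = 31.8017′
λ: seconds/60 = 0.00333; minutes = 19 + 0.00333 = 19.0033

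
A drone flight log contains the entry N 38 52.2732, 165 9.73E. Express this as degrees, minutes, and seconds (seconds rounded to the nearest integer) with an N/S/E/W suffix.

38°52′16″ N, 165°09′44″ E

φ: 52.27320′ → 52′ and 0.27320 × 60 = 16.39″
Longitude: 9.73000′ → 9′ and 0.73000 × 60 = 43.80″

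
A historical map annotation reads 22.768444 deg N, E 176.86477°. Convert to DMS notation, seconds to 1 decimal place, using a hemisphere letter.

Latitude: 0.768444 × 60 = 46.10664′ → 46′, remainder × 60 = 6.398″
Longitude: whole degrees 176; 51.88620′ → 51′ and 53.172″

22°46′6.4″ N, 176°51′53.2″ E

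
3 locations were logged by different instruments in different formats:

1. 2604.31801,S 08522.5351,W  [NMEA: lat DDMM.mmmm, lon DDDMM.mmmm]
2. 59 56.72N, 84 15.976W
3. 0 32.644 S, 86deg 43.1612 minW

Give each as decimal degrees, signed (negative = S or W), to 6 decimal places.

Point 1:
  Latitude: degrees = first 2 digits = 26, minutes = 4.31801; 26 + 4.31801/60 = 26.0719668
  hemisphere S, so the sign is −
  λ: degrees = first 3 digits = 85, minutes = 22.5351; 85 + 22.5351/60 = 85.3755850
  W ⇒ negate
Point 2:
  Lat: 56.72′ = 0.945333°; total 59.9453333
  N → positive
  λ: 15.976′ = 0.266267°; total 84.2662667
  hemisphere W, so the sign is −
Point 3:
  Lat: 0 + 32.644/60 = 0.5440667
  S → negative
  λ: 86 + 43.1612/60 = 86.7193533
  W → negative

1. -26.071967, -85.375585
2. 59.945333, -84.266267
3. -0.544067, -86.719353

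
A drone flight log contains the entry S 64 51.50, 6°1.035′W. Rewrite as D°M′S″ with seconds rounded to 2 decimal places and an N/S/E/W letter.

Latitude: 51.50000′ → 51′ and 0.50000 × 60 = 30.0000″
Lon: 1.03500′ → 1′ and 0.03500 × 60 = 2.1000″

64°51′30.00″ S, 6°01′2.10″ W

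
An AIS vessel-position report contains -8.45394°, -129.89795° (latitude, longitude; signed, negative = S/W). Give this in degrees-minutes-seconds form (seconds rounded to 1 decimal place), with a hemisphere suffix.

8°27′14.2″ S, 129°53′52.6″ W

Latitude is negative → S; |value| = 8.453940
φ: 0.453940 × 60 = 27.23640′ → 27′, remainder × 60 = 14.184″
Longitude is negative → W; |value| = 129.897950
λ: 0.897950° → 53.87700′; 0.87700 × 60 = 52.620″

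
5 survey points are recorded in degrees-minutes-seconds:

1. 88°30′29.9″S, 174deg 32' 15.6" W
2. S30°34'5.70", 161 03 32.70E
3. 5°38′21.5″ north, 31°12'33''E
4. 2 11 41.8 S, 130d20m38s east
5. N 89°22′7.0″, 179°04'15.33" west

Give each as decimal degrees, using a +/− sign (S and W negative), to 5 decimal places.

1. -88.50831, -174.53767
2. -30.56825, 161.05908
3. 5.63931, 31.20917
4. -2.19494, 130.34389
5. 89.36861, -179.07093

Point 1:
  φ: 30′ + 29.9″ = 30.49833′; 88 + 30.49833/60 = 88.508306
  S ⇒ negate
  Longitude: 174 + 32/60 + 15.6/3600 = 174.537667
  W → negative
Point 2:
  Lat: 30 + 34/60 + 5.7/3600 = 30.568250
  hemisphere S, so the sign is −
  λ: 161 + 3/60 + 32.7/3600 = 161.059083
  E → positive
Point 3:
  Latitude: 5° + 38/60 + 21.5/3600 = 5 + 0.633333 + 0.005972 = 5.639306
  N ⇒ keep positive
  Longitude: 12′ + 33″ = 12.55000′; 31 + 12.55000/60 = 31.209167
  E → positive
Point 4:
  Lat: 2° + 11/60 + 41.8/3600 = 2 + 0.183333 + 0.011611 = 2.194944
  S ⇒ negate
  Longitude: 130° + 20/60 + 38/3600 = 130 + 0.333333 + 0.010556 = 130.343889
  E → positive
Point 5:
  Lat: 89 + 22/60 + 7/3600 = 89.368611
  N ⇒ keep positive
  Longitude: 179 + 4/60 + 15.33/3600 = 179.070925
  W → negative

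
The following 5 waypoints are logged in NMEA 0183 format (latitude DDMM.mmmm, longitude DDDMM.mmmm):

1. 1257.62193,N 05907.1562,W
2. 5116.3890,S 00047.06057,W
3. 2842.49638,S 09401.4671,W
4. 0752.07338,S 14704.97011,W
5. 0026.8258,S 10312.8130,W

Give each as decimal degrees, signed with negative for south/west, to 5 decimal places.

1. 12.96037, -59.11927
2. -51.27315, -0.78434
3. -28.70827, -94.02445
4. -7.86789, -147.08284
5. -0.44710, -103.21355

Point 1:
  Lat: split at 2 digits → 12° and 57.62193′; 12 + 57.62193/60 = 12.960366
  N → positive
  λ: degrees = first 3 digits = 59, minutes = 7.1562; 59 + 7.1562/60 = 59.119270
  W ⇒ negate
Point 2:
  φ: degrees = first 2 digits = 51, minutes = 16.389; 51 + 16.389/60 = 51.273150
  hemisphere S, so the sign is −
  Lon: degrees = first 3 digits = 0, minutes = 47.06057; 0 + 47.06057/60 = 0.784343
  W ⇒ negate
Point 3:
  Latitude: degrees = first 2 digits = 28, minutes = 42.49638; 28 + 42.49638/60 = 28.708273
  S → negative
  Longitude: split at 3 digits → 094° and 1.4671′; 94 + 1.4671/60 = 94.024452
  W ⇒ negate
Point 4:
  Latitude: split at 2 digits → 07° and 52.07338′; 7 + 52.07338/60 = 7.867890
  S ⇒ negate
  Longitude: degrees = first 3 digits = 147, minutes = 4.97011; 147 + 4.97011/60 = 147.082835
  W ⇒ negate
Point 5:
  Latitude: split at 2 digits → 00° and 26.8258′; 0 + 26.8258/60 = 0.447097
  hemisphere S, so the sign is −
  λ: degrees = first 3 digits = 103, minutes = 12.813; 103 + 12.813/60 = 103.213550
  W → negative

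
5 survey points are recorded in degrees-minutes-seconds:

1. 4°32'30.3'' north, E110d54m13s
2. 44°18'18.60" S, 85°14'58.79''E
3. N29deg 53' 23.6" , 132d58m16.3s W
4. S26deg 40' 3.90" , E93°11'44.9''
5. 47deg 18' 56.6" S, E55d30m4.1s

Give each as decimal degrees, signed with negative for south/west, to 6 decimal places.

1. 4.541750, 110.903611
2. -44.305167, 85.249664
3. 29.889889, -132.971194
4. -26.667750, 93.195806
5. -47.315722, 55.501139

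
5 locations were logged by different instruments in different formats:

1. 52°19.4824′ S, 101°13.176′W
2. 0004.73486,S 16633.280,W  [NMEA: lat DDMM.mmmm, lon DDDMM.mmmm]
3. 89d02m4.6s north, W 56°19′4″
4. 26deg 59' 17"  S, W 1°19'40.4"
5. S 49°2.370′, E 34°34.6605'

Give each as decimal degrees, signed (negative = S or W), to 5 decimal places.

1. -52.32471, -101.21960
2. -0.07891, -166.55467
3. 89.03461, -56.31778
4. -26.98806, -1.32789
5. -49.03950, 34.57768

Point 1:
  φ: 52 + 19.4824/60 = 52.324707
  hemisphere S, so the sign is −
  λ: 13.176′ = 0.219600°; total 101.219600
  W ⇒ negate
Point 2:
  φ: degrees = first 2 digits = 0, minutes = 4.73486; 0 + 4.73486/60 = 0.078914
  hemisphere S, so the sign is −
  Lon: split at 3 digits → 166° and 33.28′; 166 + 33.28/60 = 166.554667
  W → negative
Point 3:
  Lat: 89 + 2/60 + 4.6/3600 = 89.034611
  N ⇒ keep positive
  Longitude: 56 + 19/60 + 4/3600 = 56.317778
  hemisphere W, so the sign is −
Point 4:
  Latitude: 26 + 59/60 + 17/3600 = 26.988056
  S → negative
  λ: 1° + 19/60 + 40.4/3600 = 1 + 0.316667 + 0.011222 = 1.327889
  hemisphere W, so the sign is −
Point 5:
  Latitude: 2.37′ = 0.039500°; total 49.039500
  S → negative
  Lon: 34.6605′ = 0.577675°; total 34.577675
  E → positive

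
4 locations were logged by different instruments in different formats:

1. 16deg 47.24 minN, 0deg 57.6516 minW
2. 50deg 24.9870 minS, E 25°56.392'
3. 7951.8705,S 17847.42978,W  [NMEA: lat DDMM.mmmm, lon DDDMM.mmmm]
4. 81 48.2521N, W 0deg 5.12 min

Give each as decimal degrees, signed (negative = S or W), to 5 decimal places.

1. 16.78733, -0.96086
2. -50.41645, 25.93987
3. -79.86451, -178.79050
4. 81.80420, -0.08533

Point 1:
  φ: 47.24′ = 0.787333°; total 16.787333
  N ⇒ keep positive
  Longitude: 57.6516′ = 0.960860°; total 0.960860
  W → negative
Point 2:
  Lat: 24.987′ = 0.416450°; total 50.416450
  hemisphere S, so the sign is −
  λ: 56.392′ = 0.939867°; total 25.939867
  E → positive
Point 3:
  φ: degrees = first 2 digits = 79, minutes = 51.8705; 79 + 51.8705/60 = 79.864508
  S → negative
  Lon: degrees = first 3 digits = 178, minutes = 47.42978; 178 + 47.42978/60 = 178.790496
  hemisphere W, so the sign is −
Point 4:
  Lat: 81 + 48.2521/60 = 81.804202
  N → positive
  λ: 5.12′ = 0.085333°; total 0.085333
  hemisphere W, so the sign is −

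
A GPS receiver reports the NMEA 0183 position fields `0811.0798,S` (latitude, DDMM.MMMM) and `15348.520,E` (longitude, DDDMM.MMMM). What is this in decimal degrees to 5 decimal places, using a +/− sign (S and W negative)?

-8.18466, 153.80867

Lat: degrees = first 2 digits = 8, minutes = 11.0798; 8 + 11.0798/60 = 8.184663
S → negative
Longitude: split at 3 digits → 153° and 48.52′; 153 + 48.52/60 = 153.808667
E ⇒ keep positive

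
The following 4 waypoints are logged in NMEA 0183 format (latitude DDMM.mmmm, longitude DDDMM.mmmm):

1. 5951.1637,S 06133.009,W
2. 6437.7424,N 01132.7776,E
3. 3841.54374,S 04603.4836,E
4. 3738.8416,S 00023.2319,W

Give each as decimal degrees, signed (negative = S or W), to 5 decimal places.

1. -59.85273, -61.55015
2. 64.62904, 11.54629
3. -38.69240, 46.05806
4. -37.64736, -0.38720

Point 1:
  Lat: degrees = first 2 digits = 59, minutes = 51.1637; 59 + 51.1637/60 = 59.852728
  S → negative
  Longitude: degrees = first 3 digits = 61, minutes = 33.009; 61 + 33.009/60 = 61.550150
  W ⇒ negate
Point 2:
  φ: split at 2 digits → 64° and 37.7424′; 64 + 37.7424/60 = 64.629040
  N → positive
  Longitude: split at 3 digits → 011° and 32.7776′; 11 + 32.7776/60 = 11.546293
  E ⇒ keep positive
Point 3:
  φ: split at 2 digits → 38° and 41.54374′; 38 + 41.54374/60 = 38.692396
  S ⇒ negate
  Lon: degrees = first 3 digits = 46, minutes = 3.4836; 46 + 3.4836/60 = 46.058060
  E ⇒ keep positive
Point 4:
  φ: degrees = first 2 digits = 37, minutes = 38.8416; 37 + 38.8416/60 = 37.647360
  S → negative
  λ: split at 3 digits → 000° and 23.2319′; 0 + 23.2319/60 = 0.387198
  W ⇒ negate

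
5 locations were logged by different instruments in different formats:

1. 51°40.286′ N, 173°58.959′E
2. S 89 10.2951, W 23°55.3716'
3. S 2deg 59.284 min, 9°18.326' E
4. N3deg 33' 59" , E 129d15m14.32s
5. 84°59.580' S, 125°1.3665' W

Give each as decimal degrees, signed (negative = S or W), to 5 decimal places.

1. 51.67143, 173.98265
2. -89.17159, -23.92286
3. -2.98807, 9.30543
4. 3.56639, 129.25398
5. -84.99300, -125.02278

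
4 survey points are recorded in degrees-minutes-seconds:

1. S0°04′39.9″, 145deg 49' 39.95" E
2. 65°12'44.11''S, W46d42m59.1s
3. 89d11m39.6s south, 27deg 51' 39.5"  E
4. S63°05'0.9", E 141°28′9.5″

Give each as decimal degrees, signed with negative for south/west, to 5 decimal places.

Point 1:
  Latitude: 4′ + 39.9″ = 4.66500′; 0 + 4.66500/60 = 0.077750
  S → negative
  λ: 49′ + 39.95″ = 49.66583′; 145 + 49.66583/60 = 145.827764
  E ⇒ keep positive
Point 2:
  φ: 65 + 12/60 + 44.11/3600 = 65.212253
  S → negative
  λ: 46 + 42/60 + 59.1/3600 = 46.716417
  hemisphere W, so the sign is −
Point 3:
  Latitude: 89° + 11/60 + 39.6/3600 = 89 + 0.183333 + 0.011000 = 89.194333
  hemisphere S, so the sign is −
  Lon: 27 + 51/60 + 39.5/3600 = 27.860972
  E ⇒ keep positive
Point 4:
  φ: 63 + 5/60 + 0.9/3600 = 63.083583
  S → negative
  λ: 141° + 28/60 + 9.5/3600 = 141 + 0.466667 + 0.002639 = 141.469306
  E → positive

1. -0.07775, 145.82776
2. -65.21225, -46.71642
3. -89.19433, 27.86097
4. -63.08358, 141.46931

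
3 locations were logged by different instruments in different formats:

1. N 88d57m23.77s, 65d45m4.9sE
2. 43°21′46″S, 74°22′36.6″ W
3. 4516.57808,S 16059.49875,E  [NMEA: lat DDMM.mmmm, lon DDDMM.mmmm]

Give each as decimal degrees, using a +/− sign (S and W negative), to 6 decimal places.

Point 1:
  φ: 88 + 57/60 + 23.77/3600 = 88.9566028
  N → positive
  Longitude: 45′ + 4.9″ = 45.08167′; 65 + 45.08167/60 = 65.7513611
  E ⇒ keep positive
Point 2:
  Lat: 21′ + 46″ = 21.76667′; 43 + 21.76667/60 = 43.3627778
  S → negative
  Lon: 74 + 22/60 + 36.6/3600 = 74.3768333
  W ⇒ negate
Point 3:
  Latitude: degrees = first 2 digits = 45, minutes = 16.57808; 45 + 16.57808/60 = 45.2763013
  S ⇒ negate
  Longitude: split at 3 digits → 160° and 59.49875′; 160 + 59.49875/60 = 160.9916458
  E ⇒ keep positive

1. 88.956603, 65.751361
2. -43.362778, -74.376833
3. -45.276301, 160.991646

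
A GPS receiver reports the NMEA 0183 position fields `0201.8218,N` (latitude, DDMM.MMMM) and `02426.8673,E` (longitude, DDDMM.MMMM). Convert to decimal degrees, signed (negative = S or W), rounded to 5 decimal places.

Lat: split at 2 digits → 02° and 1.8218′; 2 + 1.8218/60 = 2.030363
N → positive
Lon: degrees = first 3 digits = 24, minutes = 26.8673; 24 + 26.8673/60 = 24.447788
E ⇒ keep positive

2.03036, 24.44779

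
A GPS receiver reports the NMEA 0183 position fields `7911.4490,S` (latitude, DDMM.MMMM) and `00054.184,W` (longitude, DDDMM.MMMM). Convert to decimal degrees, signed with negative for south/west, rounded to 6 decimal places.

-79.190817, -0.903067

φ: split at 2 digits → 79° and 11.449′; 79 + 11.449/60 = 79.1908167
hemisphere S, so the sign is −
Lon: split at 3 digits → 000° and 54.184′; 0 + 54.184/60 = 0.9030667
W → negative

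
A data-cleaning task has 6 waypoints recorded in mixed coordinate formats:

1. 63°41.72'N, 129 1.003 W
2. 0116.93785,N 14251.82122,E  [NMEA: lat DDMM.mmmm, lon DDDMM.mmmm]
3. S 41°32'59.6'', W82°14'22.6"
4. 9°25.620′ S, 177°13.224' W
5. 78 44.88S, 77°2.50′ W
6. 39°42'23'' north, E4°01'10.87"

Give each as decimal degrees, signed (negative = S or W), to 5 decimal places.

Point 1:
  φ: 41.72′ = 0.695333°; total 63.695333
  N ⇒ keep positive
  Longitude: 129 + 1.003/60 = 129.016717
  hemisphere W, so the sign is −
Point 2:
  Lat: degrees = first 2 digits = 1, minutes = 16.93785; 1 + 16.93785/60 = 1.282298
  N → positive
  Longitude: split at 3 digits → 142° and 51.82122′; 142 + 51.82122/60 = 142.863687
  E → positive
Point 3:
  Latitude: 32′ + 59.6″ = 32.99333′; 41 + 32.99333/60 = 41.549889
  S → negative
  Lon: 82 + 14/60 + 22.6/3600 = 82.239611
  W ⇒ negate
Point 4:
  Latitude: 25.62′ = 0.427000°; total 9.427000
  S ⇒ negate
  Lon: 13.224′ = 0.220400°; total 177.220400
  hemisphere W, so the sign is −
Point 5:
  φ: 44.88′ = 0.748000°; total 78.748000
  S → negative
  Lon: 2.5′ = 0.041667°; total 77.041667
  W → negative
Point 6:
  Lat: 39° + 42/60 + 23/3600 = 39 + 0.700000 + 0.006389 = 39.706389
  N ⇒ keep positive
  Lon: 4 + 1/60 + 10.87/3600 = 4.019686
  E ⇒ keep positive

1. 63.69533, -129.01672
2. 1.28230, 142.86369
3. -41.54989, -82.23961
4. -9.42700, -177.22040
5. -78.74800, -77.04167
6. 39.70639, 4.01969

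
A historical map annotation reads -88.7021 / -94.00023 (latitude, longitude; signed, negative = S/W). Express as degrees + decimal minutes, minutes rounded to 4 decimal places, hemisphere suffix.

Latitude is negative → S; |value| = 88.702100
φ: minutes = (88.702100 − 88) × 60 = 42.126000
Longitude is negative → W; |value| = 94.000230
Lon: fractional part 0.000230 → 0.013800 minutes

88° 42.1260′ S, 94° 0.0138′ W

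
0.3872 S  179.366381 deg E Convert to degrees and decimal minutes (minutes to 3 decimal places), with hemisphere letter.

φ: fractional part 0.387200 → 23.23200 minutes
Longitude: 179° + 0.366381 × 60 = 179° 21.98286′

0° 23.232′ S, 179° 21.983′ E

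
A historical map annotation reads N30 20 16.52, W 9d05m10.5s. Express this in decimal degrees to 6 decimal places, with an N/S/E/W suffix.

30.337922° N, 9.086250° W

Latitude: 30° + 20/60 + 16.52/3600 = 30 + 0.333333 + 0.004589 = 30.3379222
Longitude: 9° + 5/60 + 10.5/3600 = 9 + 0.083333 + 0.002917 = 9.0862500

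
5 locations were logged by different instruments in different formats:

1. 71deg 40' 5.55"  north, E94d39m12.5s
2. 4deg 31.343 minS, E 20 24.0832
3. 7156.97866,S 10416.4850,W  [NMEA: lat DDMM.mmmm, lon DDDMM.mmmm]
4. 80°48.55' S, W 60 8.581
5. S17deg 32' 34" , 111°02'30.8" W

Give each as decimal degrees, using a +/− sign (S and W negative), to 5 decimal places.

1. 71.66821, 94.65347
2. -4.52238, 20.40139
3. -71.94964, -104.27475
4. -80.80917, -60.14302
5. -17.54278, -111.04189

Point 1:
  φ: 40′ + 5.55″ = 40.09250′; 71 + 40.09250/60 = 71.668208
  N → positive
  Longitude: 94 + 39/60 + 12.5/3600 = 94.653472
  E → positive
Point 2:
  Lat: 4 + 31.343/60 = 4.522383
  hemisphere S, so the sign is −
  Lon: 20 + 24.0832/60 = 20.401387
  E → positive
Point 3:
  Lat: split at 2 digits → 71° and 56.97866′; 71 + 56.97866/60 = 71.949644
  hemisphere S, so the sign is −
  Longitude: split at 3 digits → 104° and 16.485′; 104 + 16.485/60 = 104.274750
  W → negative
Point 4:
  φ: 48.55′ = 0.809167°; total 80.809167
  hemisphere S, so the sign is −
  λ: 8.581′ = 0.143017°; total 60.143017
  W ⇒ negate
Point 5:
  Lat: 17° + 32/60 + 34/3600 = 17 + 0.533333 + 0.009444 = 17.542778
  S → negative
  Lon: 111 + 2/60 + 30.8/3600 = 111.041889
  W → negative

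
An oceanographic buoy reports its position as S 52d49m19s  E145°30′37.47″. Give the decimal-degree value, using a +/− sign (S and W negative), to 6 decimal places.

-52.821944, 145.510408

φ: 52 + 49/60 + 19/3600 = 52.8219444
hemisphere S, so the sign is −
λ: 30′ + 37.47″ = 30.62450′; 145 + 30.62450/60 = 145.5104083
E ⇒ keep positive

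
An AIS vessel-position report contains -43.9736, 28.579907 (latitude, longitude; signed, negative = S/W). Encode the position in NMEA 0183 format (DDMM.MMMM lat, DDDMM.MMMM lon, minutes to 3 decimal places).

4358.416,S / 02834.794,E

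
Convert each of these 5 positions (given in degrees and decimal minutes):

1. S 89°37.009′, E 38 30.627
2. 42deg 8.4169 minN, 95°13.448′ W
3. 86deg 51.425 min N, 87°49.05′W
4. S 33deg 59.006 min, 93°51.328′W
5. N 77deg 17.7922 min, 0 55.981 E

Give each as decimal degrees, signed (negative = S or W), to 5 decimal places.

Point 1:
  Lat: 89 + 37.009/60 = 89.616817
  S → negative
  λ: 38 + 30.627/60 = 38.510450
  E ⇒ keep positive
Point 2:
  Latitude: 8.4169′ = 0.140282°; total 42.140282
  N → positive
  Longitude: 95 + 13.448/60 = 95.224133
  W ⇒ negate
Point 3:
  Lat: 51.425′ = 0.857083°; total 86.857083
  N ⇒ keep positive
  Longitude: 49.05′ = 0.817500°; total 87.817500
  hemisphere W, so the sign is −
Point 4:
  Lat: 59.006′ = 0.983433°; total 33.983433
  S → negative
  λ: 93 + 51.328/60 = 93.855467
  W ⇒ negate
Point 5:
  φ: 77 + 17.7922/60 = 77.296537
  N ⇒ keep positive
  Longitude: 55.981′ = 0.933017°; total 0.933017
  E ⇒ keep positive

1. -89.61682, 38.51045
2. 42.14028, -95.22413
3. 86.85708, -87.81750
4. -33.98343, -93.85547
5. 77.29654, 0.93302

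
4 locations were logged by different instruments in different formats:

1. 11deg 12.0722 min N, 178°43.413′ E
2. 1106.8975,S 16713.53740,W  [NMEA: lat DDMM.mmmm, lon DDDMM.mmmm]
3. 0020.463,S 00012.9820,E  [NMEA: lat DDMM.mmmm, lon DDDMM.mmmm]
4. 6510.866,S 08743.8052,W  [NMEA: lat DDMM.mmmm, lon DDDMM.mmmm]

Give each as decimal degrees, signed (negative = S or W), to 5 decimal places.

Point 1:
  φ: 12.0722′ = 0.201203°; total 11.201203
  N → positive
  λ: 178 + 43.413/60 = 178.723550
  E → positive
Point 2:
  Latitude: split at 2 digits → 11° and 6.8975′; 11 + 6.8975/60 = 11.114958
  S → negative
  λ: split at 3 digits → 167° and 13.5374′; 167 + 13.5374/60 = 167.225623
  W → negative
Point 3:
  Lat: degrees = first 2 digits = 0, minutes = 20.463; 0 + 20.463/60 = 0.341050
  S ⇒ negate
  λ: split at 3 digits → 000° and 12.982′; 0 + 12.982/60 = 0.216367
  E ⇒ keep positive
Point 4:
  Latitude: degrees = first 2 digits = 65, minutes = 10.866; 65 + 10.866/60 = 65.181100
  hemisphere S, so the sign is −
  λ: split at 3 digits → 087° and 43.8052′; 87 + 43.8052/60 = 87.730087
  hemisphere W, so the sign is −

1. 11.20120, 178.72355
2. -11.11496, -167.22562
3. -0.34105, 0.21637
4. -65.18110, -87.73009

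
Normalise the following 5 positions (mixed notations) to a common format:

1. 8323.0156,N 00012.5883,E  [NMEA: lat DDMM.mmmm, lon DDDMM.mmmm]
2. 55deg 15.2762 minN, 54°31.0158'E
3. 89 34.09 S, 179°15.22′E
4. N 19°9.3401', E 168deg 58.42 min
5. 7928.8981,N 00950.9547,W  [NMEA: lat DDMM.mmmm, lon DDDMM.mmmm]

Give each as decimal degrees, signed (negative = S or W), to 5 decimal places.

Point 1:
  φ: split at 2 digits → 83° and 23.0156′; 83 + 23.0156/60 = 83.383593
  N ⇒ keep positive
  Lon: degrees = first 3 digits = 0, minutes = 12.5883; 0 + 12.5883/60 = 0.209805
  E ⇒ keep positive
Point 2:
  Latitude: 55 + 15.2762/60 = 55.254603
  N ⇒ keep positive
  Longitude: 31.0158′ = 0.516930°; total 54.516930
  E ⇒ keep positive
Point 3:
  φ: 34.09′ = 0.568167°; total 89.568167
  S → negative
  Lon: 15.22′ = 0.253667°; total 179.253667
  E ⇒ keep positive
Point 4:
  Latitude: 19 + 9.3401/60 = 19.155668
  N → positive
  Lon: 168 + 58.42/60 = 168.973667
  E → positive
Point 5:
  Latitude: split at 2 digits → 79° and 28.8981′; 79 + 28.8981/60 = 79.481635
  N ⇒ keep positive
  Lon: degrees = first 3 digits = 9, minutes = 50.9547; 9 + 50.9547/60 = 9.849245
  W → negative

1. 83.38359, 0.20981
2. 55.25460, 54.51693
3. -89.56817, 179.25367
4. 19.15567, 168.97367
5. 79.48164, -9.84925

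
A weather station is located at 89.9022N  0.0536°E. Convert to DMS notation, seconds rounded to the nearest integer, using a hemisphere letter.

Lat: 0.902200° → 54.13200′; 0.13200 × 60 = 7.92″
Longitude: 0.053600° → 3.21600′; 0.21600 × 60 = 12.96″

89°54′8″ N, 0°03′13″ E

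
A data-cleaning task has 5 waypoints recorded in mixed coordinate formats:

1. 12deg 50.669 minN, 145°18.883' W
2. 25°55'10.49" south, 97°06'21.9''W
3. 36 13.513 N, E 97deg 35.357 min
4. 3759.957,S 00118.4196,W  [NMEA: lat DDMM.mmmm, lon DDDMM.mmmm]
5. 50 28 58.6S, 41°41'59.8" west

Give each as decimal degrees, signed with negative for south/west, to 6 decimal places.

1. 12.844483, -145.314717
2. -25.919581, -97.106083
3. 36.225217, 97.589283
4. -37.999283, -1.306993
5. -50.482944, -41.699944

Point 1:
  Lat: 50.669′ = 0.844483°; total 12.8444833
  N → positive
  λ: 18.883′ = 0.314717°; total 145.3147167
  W ⇒ negate
Point 2:
  Lat: 55′ + 10.49″ = 55.17483′; 25 + 55.17483/60 = 25.9195806
  S ⇒ negate
  Lon: 97 + 6/60 + 21.9/3600 = 97.1060833
  W ⇒ negate
Point 3:
  Latitude: 13.513′ = 0.225217°; total 36.2252167
  N ⇒ keep positive
  Longitude: 97 + 35.357/60 = 97.5892833
  E ⇒ keep positive
Point 4:
  Latitude: split at 2 digits → 37° and 59.957′; 37 + 59.957/60 = 37.9992833
  hemisphere S, so the sign is −
  λ: split at 3 digits → 001° and 18.4196′; 1 + 18.4196/60 = 1.3069933
  W → negative
Point 5:
  Lat: 28′ + 58.6″ = 28.97667′; 50 + 28.97667/60 = 50.4829444
  S ⇒ negate
  Lon: 41° + 41/60 + 59.8/3600 = 41 + 0.683333 + 0.016611 = 41.6999444
  W → negative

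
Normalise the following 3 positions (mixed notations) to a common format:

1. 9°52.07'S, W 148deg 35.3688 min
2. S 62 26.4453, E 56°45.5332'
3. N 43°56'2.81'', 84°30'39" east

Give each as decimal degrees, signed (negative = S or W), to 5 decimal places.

1. -9.86783, -148.58948
2. -62.44076, 56.75889
3. 43.93411, 84.51083

Point 1:
  Lat: 52.07′ = 0.867833°; total 9.867833
  S → negative
  Longitude: 35.3688′ = 0.589480°; total 148.589480
  W ⇒ negate
Point 2:
  Latitude: 62 + 26.4453/60 = 62.440755
  S → negative
  Lon: 56 + 45.5332/60 = 56.758887
  E → positive
Point 3:
  Latitude: 43° + 56/60 + 2.81/3600 = 43 + 0.933333 + 0.000781 = 43.934114
  N → positive
  Longitude: 30′ + 39″ = 30.65000′; 84 + 30.65000/60 = 84.510833
  E ⇒ keep positive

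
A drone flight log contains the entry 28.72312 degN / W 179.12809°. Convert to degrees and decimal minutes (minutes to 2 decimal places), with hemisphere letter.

28° 43.39′ N, 179° 7.69′ W

Latitude: minutes = (28.723120 − 28) × 60 = 43.3872
λ: fractional part 0.128090 → 7.6854 minutes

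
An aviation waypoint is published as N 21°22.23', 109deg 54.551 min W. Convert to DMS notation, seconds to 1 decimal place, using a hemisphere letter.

21°22′13.8″ N, 109°54′33.1″ W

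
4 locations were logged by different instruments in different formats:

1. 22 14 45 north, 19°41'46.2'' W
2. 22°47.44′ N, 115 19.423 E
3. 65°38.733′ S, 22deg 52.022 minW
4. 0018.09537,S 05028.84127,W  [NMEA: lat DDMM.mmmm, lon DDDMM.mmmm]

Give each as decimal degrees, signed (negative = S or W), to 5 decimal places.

1. 22.24583, -19.69617
2. 22.79067, 115.32372
3. -65.64555, -22.86703
4. -0.30159, -50.48069

Point 1:
  Latitude: 22° + 14/60 + 45/3600 = 22 + 0.233333 + 0.012500 = 22.245833
  N → positive
  Lon: 19° + 41/60 + 46.2/3600 = 19 + 0.683333 + 0.012833 = 19.696167
  hemisphere W, so the sign is −
Point 2:
  φ: 47.44′ = 0.790667°; total 22.790667
  N ⇒ keep positive
  λ: 115 + 19.423/60 = 115.323717
  E ⇒ keep positive
Point 3:
  Lat: 65 + 38.733/60 = 65.645550
  S ⇒ negate
  λ: 22 + 52.022/60 = 22.867033
  W → negative
Point 4:
  φ: degrees = first 2 digits = 0, minutes = 18.09537; 0 + 18.09537/60 = 0.301590
  hemisphere S, so the sign is −
  Lon: degrees = first 3 digits = 50, minutes = 28.84127; 50 + 28.84127/60 = 50.480688
  hemisphere W, so the sign is −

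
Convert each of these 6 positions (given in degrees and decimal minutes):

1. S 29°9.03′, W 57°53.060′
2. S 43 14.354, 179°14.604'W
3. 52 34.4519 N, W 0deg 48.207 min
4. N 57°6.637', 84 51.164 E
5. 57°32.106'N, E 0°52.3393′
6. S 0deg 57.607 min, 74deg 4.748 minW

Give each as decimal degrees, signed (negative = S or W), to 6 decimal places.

Point 1:
  φ: 9.03′ = 0.150500°; total 29.1505000
  S ⇒ negate
  λ: 57 + 53.06/60 = 57.8843333
  W → negative
Point 2:
  Latitude: 14.354′ = 0.239233°; total 43.2392333
  S ⇒ negate
  Longitude: 14.604′ = 0.243400°; total 179.2434000
  W ⇒ negate
Point 3:
  φ: 34.4519′ = 0.574198°; total 52.5741983
  N ⇒ keep positive
  λ: 0 + 48.207/60 = 0.8034500
  W → negative
Point 4:
  φ: 57 + 6.637/60 = 57.1106167
  N ⇒ keep positive
  Lon: 51.164′ = 0.852733°; total 84.8527333
  E → positive
Point 5:
  φ: 57 + 32.106/60 = 57.5351000
  N → positive
  Longitude: 0 + 52.3393/60 = 0.8723217
  E → positive
Point 6:
  φ: 57.607′ = 0.960117°; total 0.9601167
  S ⇒ negate
  Lon: 4.748′ = 0.079133°; total 74.0791333
  hemisphere W, so the sign is −

1. -29.150500, -57.884333
2. -43.239233, -179.243400
3. 52.574198, -0.803450
4. 57.110617, 84.852733
5. 57.535100, 0.872322
6. -0.960117, -74.079133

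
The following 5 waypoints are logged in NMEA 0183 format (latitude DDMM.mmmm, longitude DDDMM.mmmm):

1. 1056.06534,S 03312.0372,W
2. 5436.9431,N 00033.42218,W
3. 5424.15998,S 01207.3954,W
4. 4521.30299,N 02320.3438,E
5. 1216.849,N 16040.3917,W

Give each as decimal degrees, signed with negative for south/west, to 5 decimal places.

Point 1:
  φ: degrees = first 2 digits = 10, minutes = 56.06534; 10 + 56.06534/60 = 10.934422
  S → negative
  Longitude: split at 3 digits → 033° and 12.0372′; 33 + 12.0372/60 = 33.200620
  hemisphere W, so the sign is −
Point 2:
  φ: split at 2 digits → 54° and 36.9431′; 54 + 36.9431/60 = 54.615718
  N ⇒ keep positive
  Longitude: split at 3 digits → 000° and 33.42218′; 0 + 33.42218/60 = 0.557036
  W → negative
Point 3:
  Lat: split at 2 digits → 54° and 24.15998′; 54 + 24.15998/60 = 54.402666
  S ⇒ negate
  λ: degrees = first 3 digits = 12, minutes = 7.3954; 12 + 7.3954/60 = 12.123257
  W ⇒ negate
Point 4:
  Lat: degrees = first 2 digits = 45, minutes = 21.30299; 45 + 21.30299/60 = 45.355050
  N → positive
  Lon: degrees = first 3 digits = 23, minutes = 20.3438; 23 + 20.3438/60 = 23.339063
  E ⇒ keep positive
Point 5:
  Lat: degrees = first 2 digits = 12, minutes = 16.849; 12 + 16.849/60 = 12.280817
  N → positive
  Lon: split at 3 digits → 160° and 40.3917′; 160 + 40.3917/60 = 160.673195
  W → negative

1. -10.93442, -33.20062
2. 54.61572, -0.55704
3. -54.40267, -12.12326
4. 45.35505, 23.33906
5. 12.28082, -160.67320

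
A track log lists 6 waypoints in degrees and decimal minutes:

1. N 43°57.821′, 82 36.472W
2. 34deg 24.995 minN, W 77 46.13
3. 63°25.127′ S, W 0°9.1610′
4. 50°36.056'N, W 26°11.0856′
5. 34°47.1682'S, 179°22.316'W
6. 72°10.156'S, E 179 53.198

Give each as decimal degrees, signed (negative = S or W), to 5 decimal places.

1. 43.96368, -82.60787
2. 34.41658, -77.76883
3. -63.41878, -0.15268
4. 50.60093, -26.18476
5. -34.78614, -179.37193
6. -72.16927, 179.88663

Point 1:
  φ: 57.821′ = 0.963683°; total 43.963683
  N ⇒ keep positive
  λ: 82 + 36.472/60 = 82.607867
  W → negative
Point 2:
  Latitude: 24.995′ = 0.416583°; total 34.416583
  N ⇒ keep positive
  λ: 77 + 46.13/60 = 77.768833
  hemisphere W, so the sign is −
Point 3:
  φ: 63 + 25.127/60 = 63.418783
  S ⇒ negate
  Lon: 9.161′ = 0.152683°; total 0.152683
  hemisphere W, so the sign is −
Point 4:
  φ: 36.056′ = 0.600933°; total 50.600933
  N → positive
  λ: 26 + 11.0856/60 = 26.184760
  W ⇒ negate
Point 5:
  Lat: 34 + 47.1682/60 = 34.786137
  hemisphere S, so the sign is −
  λ: 179 + 22.316/60 = 179.371933
  W ⇒ negate
Point 6:
  Lat: 10.156′ = 0.169267°; total 72.169267
  S ⇒ negate
  Lon: 53.198′ = 0.886633°; total 179.886633
  E ⇒ keep positive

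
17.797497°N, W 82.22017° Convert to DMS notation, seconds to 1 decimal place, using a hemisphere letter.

17°47′51.0″ N, 82°13′12.6″ W

Lat: 0.797497° → 47.84982′; 0.84982 × 60 = 50.989″
Lon: 0.220170 × 60 = 13.21020′ → 13′, remainder × 60 = 12.612″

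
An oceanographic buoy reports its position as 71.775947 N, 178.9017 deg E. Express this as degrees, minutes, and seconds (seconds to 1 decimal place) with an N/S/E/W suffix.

71°46′33.4″ N, 178°54′6.1″ E

Latitude: 0.775947 × 60 = 46.55682′ → 46′, remainder × 60 = 33.409″
Longitude: 0.901700 × 60 = 54.10200′ → 54′, remainder × 60 = 6.120″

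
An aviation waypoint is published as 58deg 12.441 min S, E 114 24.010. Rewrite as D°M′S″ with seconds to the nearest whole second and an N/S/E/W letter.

Lat: fractional minutes 0.44100 × 60 = 26.46″
Longitude: 24.01000′ → 24′ and 0.01000 × 60 = 0.60″

58°12′26″ S, 114°24′1″ E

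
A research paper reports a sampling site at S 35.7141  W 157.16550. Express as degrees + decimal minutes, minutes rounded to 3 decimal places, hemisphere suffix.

Latitude: minutes = (35.714100 − 35) × 60 = 42.84600
λ: 157° + 0.165500 × 60 = 157° 9.93000′

35° 42.846′ S, 157° 9.930′ W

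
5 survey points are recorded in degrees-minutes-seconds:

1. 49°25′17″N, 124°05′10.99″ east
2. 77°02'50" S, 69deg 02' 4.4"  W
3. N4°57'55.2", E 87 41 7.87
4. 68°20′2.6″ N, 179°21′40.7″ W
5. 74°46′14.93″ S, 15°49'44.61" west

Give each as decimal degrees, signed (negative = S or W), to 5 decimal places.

1. 49.42139, 124.08639
2. -77.04722, -69.03456
3. 4.96533, 87.68552
4. 68.33406, -179.36131
5. -74.77081, -15.82906

Point 1:
  Latitude: 49 + 25/60 + 17/3600 = 49.421389
  N → positive
  λ: 124 + 5/60 + 10.99/3600 = 124.086386
  E → positive
Point 2:
  φ: 77° + 2/60 + 50/3600 = 77 + 0.033333 + 0.013889 = 77.047222
  S → negative
  Lon: 69° + 2/60 + 4.4/3600 = 69 + 0.033333 + 0.001222 = 69.034556
  W ⇒ negate
Point 3:
  Lat: 4 + 57/60 + 55.2/3600 = 4.965333
  N → positive
  λ: 41′ + 7.87″ = 41.13117′; 87 + 41.13117/60 = 87.685519
  E ⇒ keep positive
Point 4:
  φ: 68° + 20/60 + 2.6/3600 = 68 + 0.333333 + 0.000722 = 68.334056
  N ⇒ keep positive
  λ: 179 + 21/60 + 40.7/3600 = 179.361306
  W ⇒ negate
Point 5:
  Lat: 46′ + 14.93″ = 46.24883′; 74 + 46.24883/60 = 74.770814
  hemisphere S, so the sign is −
  Longitude: 15 + 49/60 + 44.61/3600 = 15.829058
  W ⇒ negate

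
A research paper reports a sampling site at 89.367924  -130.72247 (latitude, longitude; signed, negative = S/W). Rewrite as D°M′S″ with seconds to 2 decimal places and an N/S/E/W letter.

89°22′4.53″ N, 130°43′20.89″ W

φ: whole degrees 89; 22.07544′ → 22′ and 4.5264″
Longitude is negative → W; |value| = 130.722470
Longitude: whole degrees 130; 43.34820′ → 43′ and 20.8920″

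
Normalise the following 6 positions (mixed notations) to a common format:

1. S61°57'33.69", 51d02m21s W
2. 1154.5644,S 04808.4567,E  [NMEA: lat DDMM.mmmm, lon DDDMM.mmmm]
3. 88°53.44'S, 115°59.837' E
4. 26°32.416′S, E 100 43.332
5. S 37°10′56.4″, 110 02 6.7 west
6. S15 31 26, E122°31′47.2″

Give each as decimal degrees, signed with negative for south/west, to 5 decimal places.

Point 1:
  Lat: 61° + 57/60 + 33.69/3600 = 61 + 0.950000 + 0.009358 = 61.959358
  S ⇒ negate
  Longitude: 51° + 2/60 + 21/3600 = 51 + 0.033333 + 0.005833 = 51.039167
  W ⇒ negate
Point 2:
  Lat: split at 2 digits → 11° and 54.5644′; 11 + 54.5644/60 = 11.909407
  hemisphere S, so the sign is −
  Lon: degrees = first 3 digits = 48, minutes = 8.4567; 48 + 8.4567/60 = 48.140945
  E → positive
Point 3:
  φ: 53.44′ = 0.890667°; total 88.890667
  S ⇒ negate
  Longitude: 59.837′ = 0.997283°; total 115.997283
  E ⇒ keep positive
Point 4:
  φ: 32.416′ = 0.540267°; total 26.540267
  hemisphere S, so the sign is −
  Lon: 43.332′ = 0.722200°; total 100.722200
  E ⇒ keep positive
Point 5:
  Latitude: 37° + 10/60 + 56.4/3600 = 37 + 0.166667 + 0.015667 = 37.182333
  hemisphere S, so the sign is −
  Lon: 110° + 2/60 + 6.7/3600 = 110 + 0.033333 + 0.001861 = 110.035194
  hemisphere W, so the sign is −
Point 6:
  φ: 15° + 31/60 + 26/3600 = 15 + 0.516667 + 0.007222 = 15.523889
  S ⇒ negate
  Lon: 122 + 31/60 + 47.2/3600 = 122.529778
  E ⇒ keep positive

1. -61.95936, -51.03917
2. -11.90941, 48.14095
3. -88.89067, 115.99728
4. -26.54027, 100.72220
5. -37.18233, -110.03519
6. -15.52389, 122.52978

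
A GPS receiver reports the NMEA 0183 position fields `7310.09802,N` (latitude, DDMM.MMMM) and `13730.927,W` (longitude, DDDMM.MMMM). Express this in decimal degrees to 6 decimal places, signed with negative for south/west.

φ: degrees = first 2 digits = 73, minutes = 10.09802; 73 + 10.09802/60 = 73.1683003
N → positive
Longitude: degrees = first 3 digits = 137, minutes = 30.927; 137 + 30.927/60 = 137.5154500
W → negative

73.168300, -137.515450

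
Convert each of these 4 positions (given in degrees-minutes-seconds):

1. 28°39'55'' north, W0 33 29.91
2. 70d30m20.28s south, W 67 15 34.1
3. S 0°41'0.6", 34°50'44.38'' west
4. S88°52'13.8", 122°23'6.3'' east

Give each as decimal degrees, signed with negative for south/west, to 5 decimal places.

Point 1:
  Lat: 28° + 39/60 + 55/3600 = 28 + 0.650000 + 0.015278 = 28.665278
  N ⇒ keep positive
  Longitude: 33′ + 29.91″ = 33.49850′; 0 + 33.49850/60 = 0.558308
  W → negative
Point 2:
  Latitude: 70 + 30/60 + 20.28/3600 = 70.505633
  hemisphere S, so the sign is −
  λ: 67 + 15/60 + 34.1/3600 = 67.259472
  hemisphere W, so the sign is −
Point 3:
  Latitude: 0 + 41/60 + 0.6/3600 = 0.683500
  S → negative
  λ: 34° + 50/60 + 44.38/3600 = 34 + 0.833333 + 0.012328 = 34.845661
  W ⇒ negate
Point 4:
  Lat: 88 + 52/60 + 13.8/3600 = 88.870500
  hemisphere S, so the sign is −
  Lon: 23′ + 6.3″ = 23.10500′; 122 + 23.10500/60 = 122.385083
  E → positive

1. 28.66528, -0.55831
2. -70.50563, -67.25947
3. -0.68350, -34.84566
4. -88.87050, 122.38508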